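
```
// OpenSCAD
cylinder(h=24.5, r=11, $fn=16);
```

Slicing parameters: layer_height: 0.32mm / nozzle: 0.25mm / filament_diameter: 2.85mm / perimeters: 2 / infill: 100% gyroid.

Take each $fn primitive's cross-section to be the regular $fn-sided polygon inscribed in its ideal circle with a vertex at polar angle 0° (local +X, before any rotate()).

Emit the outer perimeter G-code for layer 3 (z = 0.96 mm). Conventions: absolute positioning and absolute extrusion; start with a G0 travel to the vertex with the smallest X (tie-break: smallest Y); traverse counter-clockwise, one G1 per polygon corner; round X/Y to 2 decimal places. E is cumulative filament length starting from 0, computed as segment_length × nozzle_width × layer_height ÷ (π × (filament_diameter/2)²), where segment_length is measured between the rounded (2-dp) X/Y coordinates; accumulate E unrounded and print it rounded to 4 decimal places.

G0 X-11.00 Y0.00 Z0.96
G1 X-10.16 Y-4.21 E0.0538
G1 X-7.78 Y-7.78 E0.1076
G1 X-4.21 Y-10.16 E0.1614
G1 X0.00 Y-11.00 E0.2153
G1 X4.21 Y-10.16 E0.2691
G1 X7.78 Y-7.78 E0.3229
G1 X10.16 Y-4.21 E0.3767
G1 X11.00 Y0.00 E0.4306
G1 X10.16 Y4.21 E0.4844
G1 X7.78 Y7.78 E0.5382
G1 X4.21 Y10.16 E0.5920
G1 X0.00 Y11.00 E0.6458
G1 X-4.21 Y10.16 E0.6997
G1 X-7.78 Y7.78 E0.7535
G1 X-10.16 Y4.21 E0.8073
G1 X-11.00 Y0.00 E0.8611

At z = 0.96 mm: the r=11 cylinder gives a regular 16-gon of circumradius 11 (constant along its height). The outline is a single polygon with 16 vertices. Extrusion per mm of travel: 0.25 × 0.32 / (π × 1.425²) = 0.012540. Accumulating E over each segment gives final E = 0.8611.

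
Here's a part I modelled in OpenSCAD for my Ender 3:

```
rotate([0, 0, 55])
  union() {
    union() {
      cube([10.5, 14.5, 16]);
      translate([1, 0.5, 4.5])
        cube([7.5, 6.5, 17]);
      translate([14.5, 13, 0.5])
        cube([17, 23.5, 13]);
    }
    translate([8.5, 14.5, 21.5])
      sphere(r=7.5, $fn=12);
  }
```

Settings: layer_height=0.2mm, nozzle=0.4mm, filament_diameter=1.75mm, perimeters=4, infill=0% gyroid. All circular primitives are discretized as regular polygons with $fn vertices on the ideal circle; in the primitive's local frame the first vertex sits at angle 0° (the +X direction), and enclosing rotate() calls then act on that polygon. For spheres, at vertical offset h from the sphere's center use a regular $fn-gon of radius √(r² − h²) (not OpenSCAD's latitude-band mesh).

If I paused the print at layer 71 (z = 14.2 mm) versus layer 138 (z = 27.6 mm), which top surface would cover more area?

Layer 71 (z = 14.2): the cube is present — its section is the full 10.5×14.5 rectangle (area 152.25 mm²); the cube at (1, 0.5) (footprint 7.5×6.5) is included at this height (area 48.75 mm²); the cube at (14.5, 13) is absent (z outside [0.5, 13.5]); Taking the union: the 7.5×6.5 cube at (1, 0.5) lies entirely inside the 10.5×14.5 cube, so the union is just the 10.5×14.5 cube — area = 152.25 mm²; the sphere at (8.5, 14.5): section is a regular 12-gon, circumradius = √(r²−h²) = √(7.5²−7.3²) = 1.720 (area = (12/2)·1.720²·sin(360°/12) = 8.88 mm²); Combining (union): the regions partially overlap — summed areas 161.13 mm² minus the doubly-counted overlap 4.44 mm² gives 156.69 mm² — area = 156.69 mm²; (whole slice rotated 55° about Z — lengths, areas and connectivity unchanged). So its area = 156.69 mm². Layer 138 (z = 27.6): the cube is not intersected at this z (z outside [0, 16]); the cube at (1, 0.5) is not intersected at this z (z outside [4.5, 21.5]); the cube at (14.5, 13) is not intersected at this z (z outside [0.5, 13.5]); Combining (union): nothing is present at this height; the sphere at (8.5, 14.5): section is a regular 12-gon, circumradius = √(r²−h²) = √(7.5²−6.1²) = 4.363 (area = (12/2)·4.363²·sin(360°/12) = 57.12 mm²); Combining (union): only the r=7.5 sphere at (8.5, 14.5) is present, so the union is just that shape — area = 57.12 mm²; (whole slice rotated 55° about Z — lengths, areas and connectivity unchanged). So its area = 57.12 mm². Layer 71 is larger (156.69 vs 57.12 mm²).

layer 71 (z = 14.2 mm)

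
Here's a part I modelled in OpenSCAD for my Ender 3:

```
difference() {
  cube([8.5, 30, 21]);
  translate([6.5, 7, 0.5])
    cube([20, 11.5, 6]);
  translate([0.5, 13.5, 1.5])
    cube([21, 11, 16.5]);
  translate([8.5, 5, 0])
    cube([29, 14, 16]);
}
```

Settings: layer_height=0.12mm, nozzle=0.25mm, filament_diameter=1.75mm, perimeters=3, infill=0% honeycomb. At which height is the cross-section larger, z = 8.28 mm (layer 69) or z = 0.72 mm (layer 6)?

layer 6 (z = 0.72 mm)

Layer 69 (z = 8.28): the cube (footprint 8.5×30) is included at this height (area 255.00 mm²); the cube at (6.5, 7) does not reach this height (z outside [0.5, 6.5]); the cube at (0.5, 13.5) is present — its section is the full 21×11 rectangle (area 231.00 mm²); the cube at (8.5, 5) is present — its section is the full 29×14 rectangle (area 406.00 mm²); Taking the first minus the rest: starting from the 8.5×30 cube (255.00 mm²), the 21×11 cube at (0.5, 13.5) partially overlaps it — only the 88.00 mm² overlap (of its 231.00 mm²) is removed, clipping the outline; the 29×14 cube at (8.5, 5) misses the remaining region (no effect) — area = 167.00 mm². So its area = 167.00 mm². Layer 6 (z = 0.72): the cube (footprint 8.5×30) is included at this height (area 255.00 mm²); the 20×11.5 cube at (6.5, 7) contributes its full rectangle (area 230.00 mm²); the cube at (0.5, 13.5) is not intersected at this z (z outside [1.5, 18]); the cube at (8.5, 5) (footprint 29×14) is included at this height (area 406.00 mm²); Subtracting the remaining from the first: starting from the 8.5×30 cube (255.00 mm²), the 20×11.5 cube at (6.5, 7) partially overlaps it — only the 23.00 mm² overlap (of its 230.00 mm²) is removed, clipping the outline; the 29×14 cube at (8.5, 5) misses the remaining region (no effect) — area = 232.00 mm². So its area = 232.00 mm². Layer 6 is larger (232.00 vs 167.00 mm²).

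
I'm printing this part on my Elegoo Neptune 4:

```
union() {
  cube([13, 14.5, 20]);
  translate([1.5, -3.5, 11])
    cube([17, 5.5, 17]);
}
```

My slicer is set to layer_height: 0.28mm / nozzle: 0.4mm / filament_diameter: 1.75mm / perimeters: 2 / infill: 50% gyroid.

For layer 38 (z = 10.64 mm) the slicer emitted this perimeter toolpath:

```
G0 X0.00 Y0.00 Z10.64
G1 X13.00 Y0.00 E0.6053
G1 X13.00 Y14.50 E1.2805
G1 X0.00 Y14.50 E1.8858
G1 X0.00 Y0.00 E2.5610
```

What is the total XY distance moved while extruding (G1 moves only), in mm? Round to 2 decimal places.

Sum the Euclidean lengths of each G1 segment: total = 55.00 mm.

55.00 mm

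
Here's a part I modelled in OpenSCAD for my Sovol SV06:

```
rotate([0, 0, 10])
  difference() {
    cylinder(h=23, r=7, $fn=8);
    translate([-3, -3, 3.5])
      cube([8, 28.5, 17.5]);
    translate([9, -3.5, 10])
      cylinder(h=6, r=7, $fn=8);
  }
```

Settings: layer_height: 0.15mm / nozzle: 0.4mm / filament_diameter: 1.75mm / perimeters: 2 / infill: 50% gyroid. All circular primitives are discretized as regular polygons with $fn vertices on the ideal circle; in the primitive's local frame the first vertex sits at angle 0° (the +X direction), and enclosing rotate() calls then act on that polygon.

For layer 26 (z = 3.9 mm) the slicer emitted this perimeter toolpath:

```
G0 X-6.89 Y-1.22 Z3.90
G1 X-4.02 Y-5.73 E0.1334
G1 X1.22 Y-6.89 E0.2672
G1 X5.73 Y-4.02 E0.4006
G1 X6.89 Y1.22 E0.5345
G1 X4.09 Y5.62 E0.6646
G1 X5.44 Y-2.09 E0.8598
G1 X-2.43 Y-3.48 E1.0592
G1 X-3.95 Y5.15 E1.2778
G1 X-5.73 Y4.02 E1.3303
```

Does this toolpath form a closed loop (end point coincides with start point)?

Start point (G0): (-6.89, -1.22). End point (last G1): the path does not return to the start — open.

no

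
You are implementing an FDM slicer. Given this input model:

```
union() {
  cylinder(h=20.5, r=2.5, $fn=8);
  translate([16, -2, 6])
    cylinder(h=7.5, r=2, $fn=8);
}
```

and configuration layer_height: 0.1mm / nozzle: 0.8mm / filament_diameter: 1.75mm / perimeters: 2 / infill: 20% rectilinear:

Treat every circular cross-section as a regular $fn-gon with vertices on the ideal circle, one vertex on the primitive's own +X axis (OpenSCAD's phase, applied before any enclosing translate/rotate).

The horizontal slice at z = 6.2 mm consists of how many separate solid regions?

At z = 6.2 mm: the r=2.5 cylinder contributes a regular 8-gon of circumradius 2.5; the r=2 cylinder at (16, -2) gives a regular 8-gon of circumradius 2 (constant along its height); Combining (union): the 2 present regions are separate (no shared area or edge), so areas and boundary lengths simply add and each stays a separate island — 2 connected regions. The result has 2 disconnected regions.

2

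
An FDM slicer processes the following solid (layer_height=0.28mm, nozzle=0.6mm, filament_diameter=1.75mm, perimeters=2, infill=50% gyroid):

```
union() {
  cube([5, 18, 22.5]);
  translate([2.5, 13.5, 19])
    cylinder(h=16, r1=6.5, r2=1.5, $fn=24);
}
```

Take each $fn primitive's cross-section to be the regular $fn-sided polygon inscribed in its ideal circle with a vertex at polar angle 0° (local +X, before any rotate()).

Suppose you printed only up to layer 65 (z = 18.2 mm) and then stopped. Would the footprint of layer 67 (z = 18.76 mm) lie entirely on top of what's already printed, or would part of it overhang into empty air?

entirely on top

Compare the two slices. At z = 18.2: the cube is present — its section is the full 5×18 rectangle (area 90.00 mm²); the cone at (2.5, 13.5) does not reach this height (z outside [19, 35]); Combining (union): only the 5×18 cube is present, so the union is just that shape — area = 90.00 mm². At z = 18.76: the cube is present — its section is the full 5×18 rectangle (area 90.00 mm²); the cone at (2.5, 13.5) is absent (z outside [19, 35]); Combining (union): only the 5×18 cube is present, so the union is just that shape — area = 90.00 mm². Checking containment: the cross-section at z = 18.76 is a subset of the cross-section at z = 18.2.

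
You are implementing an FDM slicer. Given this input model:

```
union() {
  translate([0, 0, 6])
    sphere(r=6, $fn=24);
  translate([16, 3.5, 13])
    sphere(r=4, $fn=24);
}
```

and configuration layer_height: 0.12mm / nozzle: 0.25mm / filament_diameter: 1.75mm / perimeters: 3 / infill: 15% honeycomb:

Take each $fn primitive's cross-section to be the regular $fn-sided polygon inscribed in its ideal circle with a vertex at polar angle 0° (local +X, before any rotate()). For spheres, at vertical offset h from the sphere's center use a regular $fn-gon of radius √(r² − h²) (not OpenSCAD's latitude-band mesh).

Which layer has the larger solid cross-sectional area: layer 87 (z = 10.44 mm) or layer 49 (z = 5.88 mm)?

Layer 87 (z = 10.44): the sphere: section is a regular 24-gon, circumradius = √(r²−h²) = √(6²−4.44²) = 4.036 (area = (24/2)·4.036²·sin(360°/24) = 50.58 mm²); the r=4 sphere at (16, 3.5) contributes a regular 24-gon of circumradius √(4²−2.56²) = 3.073 (area = (24/2)·3.073²·sin(360°/24) = 29.34 mm²); Taking the union: the 2 present regions are separate (no shared area or edge), so areas and boundary lengths simply add and each stays a separate island — area = 79.92 mm². So its area = 79.92 mm². Layer 49 (z = 5.88): the sphere: section is a regular 24-gon, circumradius = √(r²−h²) = √(6²−0.12²) = 5.999 (area = (24/2)·5.999²·sin(360°/24) = 111.77 mm²); the sphere at (16, 3.5) does not reach this height (|z−center|=7.120 > r=4); Taking the union: only the r=6 sphere is present, so the union is just that shape — area = 111.77 mm². So its area = 111.77 mm². Layer 49 is larger (111.77 vs 79.92 mm²).

layer 49 (z = 5.88 mm)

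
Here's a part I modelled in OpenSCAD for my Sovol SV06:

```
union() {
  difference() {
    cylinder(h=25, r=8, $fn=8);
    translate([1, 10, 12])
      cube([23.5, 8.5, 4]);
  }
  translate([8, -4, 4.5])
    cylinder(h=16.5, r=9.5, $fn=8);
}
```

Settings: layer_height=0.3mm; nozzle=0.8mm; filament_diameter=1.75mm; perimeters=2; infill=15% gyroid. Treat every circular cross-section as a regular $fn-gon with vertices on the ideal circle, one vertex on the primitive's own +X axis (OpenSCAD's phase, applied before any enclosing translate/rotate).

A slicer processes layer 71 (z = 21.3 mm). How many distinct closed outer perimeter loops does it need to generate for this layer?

At z = 21.3 mm: the r=8 cylinder contributes a regular 8-gon of circumradius 8; the cube at (1, 10) does not reach this height (z outside [12, 16]); After the difference (first − rest): none of the subtracted shapes is present at this height, so the r=8 cylinder is unchanged — 1 connected region; the cylinder at (8, -4) is absent (z outside [4.5, 21]); Merging all regions: only that combined region is present, so the union is just that shape — 1 connected region. The result has 1 disconnected region.

1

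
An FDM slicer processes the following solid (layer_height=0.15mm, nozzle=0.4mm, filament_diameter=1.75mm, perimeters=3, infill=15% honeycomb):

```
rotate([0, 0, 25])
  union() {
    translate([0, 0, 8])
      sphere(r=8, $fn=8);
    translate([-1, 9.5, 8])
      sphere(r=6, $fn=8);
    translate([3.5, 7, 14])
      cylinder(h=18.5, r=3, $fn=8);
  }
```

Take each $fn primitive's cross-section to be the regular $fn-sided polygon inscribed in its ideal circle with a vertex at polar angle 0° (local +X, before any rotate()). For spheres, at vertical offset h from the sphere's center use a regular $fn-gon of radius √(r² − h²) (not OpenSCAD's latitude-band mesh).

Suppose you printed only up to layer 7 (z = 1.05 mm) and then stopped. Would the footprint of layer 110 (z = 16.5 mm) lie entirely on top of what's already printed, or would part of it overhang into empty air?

Compare the two slices. At z = 1.05: the sphere: section is a regular 8-gon, circumradius = √(r²−h²) = √(8²−6.95²) = 3.962 (area = (8/2)·3.962²·sin(360°/8) = 44.40 mm²); the sphere at (-1, 9.5) is absent (|z−center|=6.950 > r=6); the cylinder at (3.5, 7) is not intersected at this z (z outside [14, 32.5]); Taking the union: only the r=8 sphere is present, so the union is just that shape — area = 44.40 mm²; (rotated 25° about Z; rotation is an isometry so areas/perimeters/island counts are preserved). At z = 16.5: the sphere does not reach this height (|z−center|=8.500 > r=8); the sphere at (-1, 9.5) is absent (|z−center|=8.500 > r=6); the cylinder at (3.5, 7): section is a regular 8-gon, circumradius r=3 (area = (8/2)·3.000²·sin(360°/8) = 25.46 mm²); Merging all regions: only the r=3 cylinder at (3.5, 7) is present, so the union is just that shape — area = 25.46 mm²; (rotated 25° about Z; rotation is an isometry so areas/perimeters/island counts are preserved). Checking containment: at z = 16.5 the cross-section extends beyond the z = 1.05 cross-section by about 25.46 mm².

part overhangs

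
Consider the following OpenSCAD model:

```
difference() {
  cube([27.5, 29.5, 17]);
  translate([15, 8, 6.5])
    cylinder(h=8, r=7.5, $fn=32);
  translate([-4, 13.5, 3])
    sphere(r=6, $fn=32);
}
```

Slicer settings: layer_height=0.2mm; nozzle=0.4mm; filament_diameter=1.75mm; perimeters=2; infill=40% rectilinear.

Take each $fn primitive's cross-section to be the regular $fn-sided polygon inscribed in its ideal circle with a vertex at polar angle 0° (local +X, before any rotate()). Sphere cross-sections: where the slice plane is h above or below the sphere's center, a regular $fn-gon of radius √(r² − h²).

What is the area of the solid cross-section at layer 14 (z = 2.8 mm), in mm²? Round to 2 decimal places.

799.08 mm²

At z = 2.8 mm: the 27.5×29.5 cube contributes its full rectangle (area 811.25 mm²); the cylinder at (15, 8) is not intersected at this z (z outside [6.5, 14.5]); the sphere at (-4, 13.5): section is a regular 32-gon, circumradius = √(r²−h²) = √(6²−0.2²) = 5.997 (area = (32/2)·5.997²·sin(360°/32) = 112.25 mm²); After the difference (first − rest): starting from the 27.5×29.5 cube (811.25 mm²), the r=6 sphere at (-4, 13.5) partially overlaps it — only the 12.17 mm² overlap (of its 112.25 mm²) is removed, clipping the outline — area = 799.08 mm². Overall, the cross-section is a single solid region. Net area = 799.08 mm².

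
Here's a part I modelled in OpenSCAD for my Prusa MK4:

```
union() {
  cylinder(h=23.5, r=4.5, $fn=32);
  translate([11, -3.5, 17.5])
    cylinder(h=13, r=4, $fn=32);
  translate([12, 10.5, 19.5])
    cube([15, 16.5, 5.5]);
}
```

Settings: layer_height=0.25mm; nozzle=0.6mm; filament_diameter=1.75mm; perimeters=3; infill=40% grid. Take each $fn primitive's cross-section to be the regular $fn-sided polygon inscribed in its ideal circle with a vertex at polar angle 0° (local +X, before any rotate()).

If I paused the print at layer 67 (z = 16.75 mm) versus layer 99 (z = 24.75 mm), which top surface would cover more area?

Layer 67 (z = 16.75): the r=4.5 cylinder contributes a regular 32-gon of circumradius 4.5 (area = (32/2)·4.500²·sin(360°/32) = 63.21 mm²); the cylinder at (11, -3.5) is not intersected at this z (z outside [17.5, 30.5]); the cube at (12, 10.5) does not reach this height (z outside [19.5, 25]); Merging all regions: only the r=4.5 cylinder is present, so the union is just that shape — area = 63.21 mm². So its area = 63.21 mm². Layer 99 (z = 24.75): the cylinder is not intersected at this z (z outside [0, 23.5]); the r=4 cylinder at (11, -3.5) gives a regular 32-gon of circumradius 4 (constant along its height) (area = (32/2)·4.000²·sin(360°/32) = 49.94 mm²); the 15×16.5 cube at (12, 10.5) contributes its full rectangle (area 247.50 mm²); Merging all regions: the 2 present regions are separate (no shared area or edge), so areas and boundary lengths simply add and each stays a separate island — area = 297.44 mm². So its area = 297.44 mm². Layer 99 is larger (297.44 vs 63.21 mm²).

layer 99 (z = 24.75 mm)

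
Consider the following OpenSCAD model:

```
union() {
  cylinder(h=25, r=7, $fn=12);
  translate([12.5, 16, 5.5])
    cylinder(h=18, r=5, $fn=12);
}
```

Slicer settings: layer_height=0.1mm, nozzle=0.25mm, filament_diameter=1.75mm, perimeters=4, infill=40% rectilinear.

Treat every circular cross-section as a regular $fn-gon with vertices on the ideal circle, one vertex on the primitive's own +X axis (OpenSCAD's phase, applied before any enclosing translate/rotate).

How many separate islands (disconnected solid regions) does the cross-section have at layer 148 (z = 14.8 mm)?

At z = 14.8 mm: the cylinder: section is a regular 12-gon, circumradius r=7; the r=5 cylinder at (12.5, 16) gives a regular 12-gon of circumradius 5 (constant along its height); Merging all regions: the 2 present regions are separate (no shared area or edge), so areas and boundary lengths simply add and each stays a separate island — 2 connected regions. Overall, the cross-section has 2 separate islands. Island count = 2.

2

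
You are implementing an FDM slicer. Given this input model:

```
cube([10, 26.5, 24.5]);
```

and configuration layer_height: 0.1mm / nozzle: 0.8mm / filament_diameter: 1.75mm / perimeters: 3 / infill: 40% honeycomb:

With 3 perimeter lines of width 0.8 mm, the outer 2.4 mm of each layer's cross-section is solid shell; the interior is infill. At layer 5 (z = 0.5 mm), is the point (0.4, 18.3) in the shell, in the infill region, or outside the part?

shell

At z = 0.5 mm: the cube (footprint 10×26.5) is included at this height. Overall, the cross-section is a single solid region. The nearest boundary edge runs (0.00, 26.50)→(0.00, 0.00); distance from the point to it = 0.40 mm. The point is inside the cross-section, 0.40 mm from the nearest boundary — within the 2.4 mm shell band (3 × 0.8).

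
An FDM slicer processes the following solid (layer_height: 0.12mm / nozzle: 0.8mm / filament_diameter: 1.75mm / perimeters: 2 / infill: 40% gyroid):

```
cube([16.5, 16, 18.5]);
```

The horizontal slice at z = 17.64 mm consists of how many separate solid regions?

At z = 17.64 mm: the cube is present — its section is the full 16.5×16 rectangle. The result has 1 disconnected region.

1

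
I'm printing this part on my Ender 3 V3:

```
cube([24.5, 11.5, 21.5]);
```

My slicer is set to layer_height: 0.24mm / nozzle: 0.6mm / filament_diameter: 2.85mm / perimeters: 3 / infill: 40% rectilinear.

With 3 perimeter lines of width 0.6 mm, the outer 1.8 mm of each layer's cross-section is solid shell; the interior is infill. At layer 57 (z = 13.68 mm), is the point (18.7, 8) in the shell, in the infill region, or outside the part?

At z = 13.68 mm: the cube (footprint 24.5×11.5) is included at this height. Overall, the cross-section is a single solid region. The nearest boundary edge runs (24.50, 11.50)→(0.00, 11.50); distance from the point to it = 3.50 mm. The point is inside the cross-section and 3.50 mm from the nearest boundary — more than the 1.8 mm shell width (3 × 0.6), so it's in the infill interior.

infill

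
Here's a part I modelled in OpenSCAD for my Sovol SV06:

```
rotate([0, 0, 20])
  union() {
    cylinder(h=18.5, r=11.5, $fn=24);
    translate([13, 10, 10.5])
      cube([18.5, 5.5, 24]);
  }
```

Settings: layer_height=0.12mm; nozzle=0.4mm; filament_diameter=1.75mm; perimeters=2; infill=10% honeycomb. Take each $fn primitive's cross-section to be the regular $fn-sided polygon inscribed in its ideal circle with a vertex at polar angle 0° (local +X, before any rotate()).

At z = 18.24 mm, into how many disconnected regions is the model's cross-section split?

At z = 18.24 mm: the r=11.5 cylinder gives a regular 24-gon of circumradius 11.5 (constant along its height); the cube at (13, 10) (footprint 18.5×5.5) is included at this height; Combining (union): the 2 present regions are separate (no shared area or edge), so areas and boundary lengths simply add and each stays a separate island — 2 connected regions; (rotated 20° about Z; rotation is an isometry so areas/perimeters/island counts are preserved). The result has 2 disconnected regions.

2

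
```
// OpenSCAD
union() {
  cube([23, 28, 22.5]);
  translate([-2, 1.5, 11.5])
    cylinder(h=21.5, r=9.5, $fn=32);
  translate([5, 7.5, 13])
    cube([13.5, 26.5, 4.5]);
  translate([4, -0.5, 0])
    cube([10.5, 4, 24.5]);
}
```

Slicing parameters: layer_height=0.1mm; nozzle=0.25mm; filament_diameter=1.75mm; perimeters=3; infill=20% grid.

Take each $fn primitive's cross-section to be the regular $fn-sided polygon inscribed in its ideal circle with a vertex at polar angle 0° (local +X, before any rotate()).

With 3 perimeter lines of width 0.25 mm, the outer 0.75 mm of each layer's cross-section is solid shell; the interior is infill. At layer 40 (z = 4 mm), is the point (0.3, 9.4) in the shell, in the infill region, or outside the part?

shell

At z = 4 mm: the cube is present — its section is the full 23×28 rectangle; the cylinder at (-2, 1.5) is not intersected at this z (z outside [11.5, 33]); the cube at (5, 7.5) is not intersected at this z (z outside [13, 17.5]); the cube at (4, -0.5) (footprint 10.5×4) is included at this height; Combining (union): the regions partially overlap (shared area 36.75 mm²), so overlapping operands fuse into one piece — 1 connected region. Overall, the cross-section is a single solid region. The nearest boundary edge runs (0.00, 0.00)→(0.00, 28.00); distance from the point to it = 0.30 mm. The point is inside the cross-section, 0.30 mm from the nearest boundary — within the 0.75 mm shell band (3 × 0.25).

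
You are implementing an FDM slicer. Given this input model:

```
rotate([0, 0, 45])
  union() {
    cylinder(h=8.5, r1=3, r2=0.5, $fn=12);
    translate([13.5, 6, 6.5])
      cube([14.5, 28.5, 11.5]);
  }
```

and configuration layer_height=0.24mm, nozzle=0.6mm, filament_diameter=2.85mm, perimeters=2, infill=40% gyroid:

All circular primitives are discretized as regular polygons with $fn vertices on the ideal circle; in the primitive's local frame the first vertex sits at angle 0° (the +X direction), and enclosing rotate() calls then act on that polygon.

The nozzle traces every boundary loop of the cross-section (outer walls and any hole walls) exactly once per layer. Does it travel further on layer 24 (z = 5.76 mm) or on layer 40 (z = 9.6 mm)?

layer 40 (z = 9.6 mm)

Layer 24 (z = 5.76): the cone contributes a regular 12-gon of circumradius 1.306 (interpolated between r1=3 and r2=0.5 at t=0.678) (perimeter = 2·12·1.306·sin(180°/12) = 8.11 mm); the cube at (13.5, 6) does not reach this height (z outside [6.5, 18]); Merging all regions: only the cone is present, so the union is just that shape — boundary = 8.11 mm; (whole slice rotated 45° about Z — lengths, areas and connectivity unchanged). So its perimeter = 8.11 mm. Layer 40 (z = 9.6): the cone is not intersected at this z (z outside [0, 8.5]); the cube at (13.5, 6) (footprint 14.5×28.5) is included at this height (perimeter 86.00 mm); Taking the union: only the 14.5×28.5 cube at (13.5, 6) is present, so the union is just that shape — boundary = 86.00 mm; (whole slice rotated 45° about Z — lengths, areas and connectivity unchanged). So its perimeter = 86.00 mm. Layer 40 is larger (86.00 vs 8.11 mm).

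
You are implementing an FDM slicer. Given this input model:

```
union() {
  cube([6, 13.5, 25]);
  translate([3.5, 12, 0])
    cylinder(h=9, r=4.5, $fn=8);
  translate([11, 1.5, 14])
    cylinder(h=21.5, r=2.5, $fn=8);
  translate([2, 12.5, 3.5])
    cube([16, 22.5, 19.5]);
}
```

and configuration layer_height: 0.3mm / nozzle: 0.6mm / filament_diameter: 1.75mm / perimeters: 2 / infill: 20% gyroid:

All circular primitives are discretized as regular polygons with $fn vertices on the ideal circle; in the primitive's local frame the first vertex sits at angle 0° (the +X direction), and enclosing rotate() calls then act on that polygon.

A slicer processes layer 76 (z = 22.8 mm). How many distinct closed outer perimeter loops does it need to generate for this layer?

At z = 22.8 mm: the cube (footprint 6×13.5) is included at this height; the cylinder at (3.5, 12) does not reach this height (z outside [0, 9]); the r=2.5 cylinder at (11, 1.5) gives a regular 8-gon of circumradius 2.5 (constant along its height); the cube at (2, 12.5) (footprint 16×22.5) is included at this height; Taking the union: the regions partially overlap (shared area 4.00 mm²), so overlapping operands fuse into one piece — 2 connected regions. The result has 2 disconnected regions.

2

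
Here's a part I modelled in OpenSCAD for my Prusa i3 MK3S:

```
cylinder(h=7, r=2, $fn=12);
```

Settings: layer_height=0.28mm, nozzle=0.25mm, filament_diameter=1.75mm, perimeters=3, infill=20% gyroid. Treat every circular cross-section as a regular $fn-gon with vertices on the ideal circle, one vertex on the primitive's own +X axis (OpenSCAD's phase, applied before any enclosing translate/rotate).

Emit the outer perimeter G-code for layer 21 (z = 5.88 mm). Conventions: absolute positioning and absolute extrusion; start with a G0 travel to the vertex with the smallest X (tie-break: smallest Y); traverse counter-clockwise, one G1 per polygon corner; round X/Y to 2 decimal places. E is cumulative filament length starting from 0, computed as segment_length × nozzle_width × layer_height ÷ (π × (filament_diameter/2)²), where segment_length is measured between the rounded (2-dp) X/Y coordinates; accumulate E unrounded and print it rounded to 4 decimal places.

At z = 5.88 mm: the cylinder: section is a regular 12-gon, circumradius r=2. The outline is a single polygon with 12 vertices. Extrusion per mm of travel: 0.25 × 0.28 / (π × 0.875²) = 0.029103. Accumulating E over each segment gives final E = 0.3613.

G0 X-2.00 Y0.00 Z5.88
G1 X-1.73 Y-1.00 E0.0301
G1 X-1.00 Y-1.73 E0.0602
G1 X0.00 Y-2.00 E0.0903
G1 X1.00 Y-1.73 E0.1205
G1 X1.73 Y-1.00 E0.1505
G1 X2.00 Y0.00 E0.1807
G1 X1.73 Y1.00 E0.2108
G1 X1.00 Y1.73 E0.2409
G1 X0.00 Y2.00 E0.2710
G1 X-1.00 Y1.73 E0.3011
G1 X-1.73 Y1.00 E0.3312
G1 X-2.00 Y0.00 E0.3613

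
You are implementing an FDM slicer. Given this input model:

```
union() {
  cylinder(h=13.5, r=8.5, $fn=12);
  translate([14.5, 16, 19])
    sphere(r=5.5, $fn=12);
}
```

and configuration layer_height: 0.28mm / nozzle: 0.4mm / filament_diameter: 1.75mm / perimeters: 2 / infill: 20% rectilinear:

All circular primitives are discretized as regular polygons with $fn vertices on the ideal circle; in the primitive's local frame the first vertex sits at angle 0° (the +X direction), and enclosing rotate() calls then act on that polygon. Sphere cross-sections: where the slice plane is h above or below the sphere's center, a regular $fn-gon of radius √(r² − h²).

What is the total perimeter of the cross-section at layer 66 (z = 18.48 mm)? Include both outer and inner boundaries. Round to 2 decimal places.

At z = 18.48 mm: the cylinder does not reach this height (z outside [0, 13.5]); the sphere at (14.5, 16): section is a regular 12-gon, circumradius = √(r²−h²) = √(5.5²−0.52²) = 5.475 (perimeter = 2·12·5.475·sin(180°/12) = 34.01 mm); Taking the union: only the r=5.5 sphere at (14.5, 16) is present, so the union is just that shape — boundary = 34.01 mm. Overall, the cross-section is a single solid region. Total boundary length (outer) = 34.01 mm.

34.01 mm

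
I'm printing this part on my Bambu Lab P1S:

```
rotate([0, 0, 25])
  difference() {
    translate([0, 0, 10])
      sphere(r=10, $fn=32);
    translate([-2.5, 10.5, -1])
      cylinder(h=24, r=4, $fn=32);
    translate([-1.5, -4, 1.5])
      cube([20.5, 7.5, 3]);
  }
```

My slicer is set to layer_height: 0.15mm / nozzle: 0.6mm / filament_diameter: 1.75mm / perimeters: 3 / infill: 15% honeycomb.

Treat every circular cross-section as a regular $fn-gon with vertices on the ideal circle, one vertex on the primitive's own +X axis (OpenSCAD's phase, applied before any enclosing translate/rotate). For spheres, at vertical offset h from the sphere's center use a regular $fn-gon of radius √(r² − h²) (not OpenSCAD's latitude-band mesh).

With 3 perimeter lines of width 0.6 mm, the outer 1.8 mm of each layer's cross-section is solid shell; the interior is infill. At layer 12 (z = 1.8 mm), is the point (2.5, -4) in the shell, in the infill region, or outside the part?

shell

At z = 1.8 mm: the r=10 sphere slices to a regular 32-gon of circumradius 5.724 (√(r²−h²) with h=8.2 from center); the cylinder at (-2.5, 10.5): section is a regular 32-gon, circumradius r=4; the cube at (-1.5, -4) (footprint 20.5×7.5) is included at this height; After the difference (first − rest): starting from the r=10 sphere, the r=4 cylinder at (-2.5, 10.5) misses the remaining region (no effect); the 20.5×7.5 cube at (-1.5, -4) partially overlaps it — only the 50.67 mm² overlap (of its 153.75 mm²) is removed, clipping the outline — 1 connected region; (whole slice rotated 25° about Z — lengths, areas and connectivity unchanged). Overall, the cross-section is a single solid region. Undo the 25° rotation: the query point maps to (0.575, -4.682) in the un-rotated model frame. The nearest boundary edge runs (-1.50, -4.00)→(4.09, -4.00); distance from the point to it = 0.68 mm. The point is inside the cross-section, 0.68 mm from the nearest boundary — within the 1.8 mm shell band (3 × 0.6).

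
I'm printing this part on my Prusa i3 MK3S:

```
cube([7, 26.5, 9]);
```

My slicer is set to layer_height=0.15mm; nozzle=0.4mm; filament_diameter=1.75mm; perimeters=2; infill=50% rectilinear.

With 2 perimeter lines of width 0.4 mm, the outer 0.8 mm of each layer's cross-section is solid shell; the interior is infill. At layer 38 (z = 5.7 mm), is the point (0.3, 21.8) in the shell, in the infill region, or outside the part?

At z = 5.7 mm: the cube (footprint 7×26.5) is included at this height. Overall, the cross-section is a single solid region. The nearest boundary edge runs (0.00, 26.50)→(0.00, 0.00); distance from the point to it = 0.30 mm. The point is inside the cross-section, 0.30 mm from the nearest boundary — within the 0.8 mm shell band (2 × 0.4).

shell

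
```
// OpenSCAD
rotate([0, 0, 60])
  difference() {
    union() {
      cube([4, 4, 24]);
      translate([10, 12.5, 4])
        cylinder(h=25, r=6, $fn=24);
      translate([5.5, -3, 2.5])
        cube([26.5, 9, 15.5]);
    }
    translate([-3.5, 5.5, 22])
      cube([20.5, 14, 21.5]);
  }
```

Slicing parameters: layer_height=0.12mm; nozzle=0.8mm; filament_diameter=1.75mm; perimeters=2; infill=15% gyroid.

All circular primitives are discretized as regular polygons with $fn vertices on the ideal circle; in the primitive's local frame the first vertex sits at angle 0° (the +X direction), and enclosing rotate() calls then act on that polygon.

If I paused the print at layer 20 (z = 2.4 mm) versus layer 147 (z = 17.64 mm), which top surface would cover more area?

Layer 20 (z = 2.4): the 4×4 cube contributes its full rectangle (area 16.00 mm²); the cylinder at (10, 12.5) does not reach this height (z outside [4, 29]); the cube at (5.5, -3) does not reach this height (z outside [2.5, 18]); Merging all regions: only the 4×4 cube is present, so the union is just that shape — area = 16.00 mm²; the cube at (-3.5, 5.5) does not reach this height (z outside [22, 43.5]); Taking the first minus the rest: none of the subtracted shapes is present at this height, so that combined region is unchanged — area = 16.00 mm²; (rotated 60° about Z; rotation is an isometry so areas/perimeters/island counts are preserved). So its area = 16.00 mm². Layer 147 (z = 17.64): the cube (footprint 4×4) is included at this height (area 16.00 mm²); the r=6 cylinder at (10, 12.5) contributes a regular 24-gon of circumradius 6 (area = (24/2)·6.000²·sin(360°/24) = 111.81 mm²); the 26.5×9 cube at (5.5, -3) contributes its full rectangle (area 238.50 mm²); Merging all regions: the 3 present regions are separate (no shared area or edge), so areas and boundary lengths simply add and each stays a separate island — area = 366.31 mm²; the cube at (-3.5, 5.5) is not intersected at this z (z outside [22, 43.5]); After the difference (first − rest): none of the subtracted shapes is present at this height, so the result so far is unchanged — area = 366.31 mm²; (rotated 60° about Z; rotation is an isometry so areas/perimeters/island counts are preserved). So its area = 366.31 mm². Layer 147 is larger (366.31 vs 16.00 mm²).

layer 147 (z = 17.64 mm)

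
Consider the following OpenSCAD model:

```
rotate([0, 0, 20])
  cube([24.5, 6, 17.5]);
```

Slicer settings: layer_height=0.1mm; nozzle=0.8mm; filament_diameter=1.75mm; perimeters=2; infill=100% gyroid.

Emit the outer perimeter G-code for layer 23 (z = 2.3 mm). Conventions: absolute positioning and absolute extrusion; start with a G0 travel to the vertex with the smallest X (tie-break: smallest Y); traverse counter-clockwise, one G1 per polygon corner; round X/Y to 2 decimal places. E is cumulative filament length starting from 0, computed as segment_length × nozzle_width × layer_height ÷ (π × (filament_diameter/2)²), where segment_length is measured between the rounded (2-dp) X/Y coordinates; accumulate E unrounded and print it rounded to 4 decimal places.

At z = 2.3 mm: the 24.5×6 cube contributes its full rectangle; (whole slice rotated 20° about Z — lengths, areas and connectivity unchanged). The outline is a single polygon with 4 vertices. Extrusion per mm of travel: 0.8 × 0.1 / (π × 0.875²) = 0.033260. Accumulating E over each segment gives final E = 2.0288.

G0 X-2.05 Y5.64 Z2.30
G1 X0.00 Y0.00 E0.1996
G1 X23.02 Y8.38 E1.0144
G1 X20.97 Y14.02 E1.2140
G1 X-2.05 Y5.64 E2.0288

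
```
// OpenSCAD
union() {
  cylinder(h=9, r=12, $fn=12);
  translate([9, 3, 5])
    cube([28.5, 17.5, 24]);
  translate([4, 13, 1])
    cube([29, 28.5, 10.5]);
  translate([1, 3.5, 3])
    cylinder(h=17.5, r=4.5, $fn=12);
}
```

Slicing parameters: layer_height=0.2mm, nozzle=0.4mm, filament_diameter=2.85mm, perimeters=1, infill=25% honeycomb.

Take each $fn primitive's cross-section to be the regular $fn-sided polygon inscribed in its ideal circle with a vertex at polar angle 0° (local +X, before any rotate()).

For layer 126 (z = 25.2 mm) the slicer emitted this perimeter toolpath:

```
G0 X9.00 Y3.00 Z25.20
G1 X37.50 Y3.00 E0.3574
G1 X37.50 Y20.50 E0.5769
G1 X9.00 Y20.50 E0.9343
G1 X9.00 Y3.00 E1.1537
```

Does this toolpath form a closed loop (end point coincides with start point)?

Start point (G0): (9.00, 3.00). End point (last G1): the path returns to the start — closed.

yes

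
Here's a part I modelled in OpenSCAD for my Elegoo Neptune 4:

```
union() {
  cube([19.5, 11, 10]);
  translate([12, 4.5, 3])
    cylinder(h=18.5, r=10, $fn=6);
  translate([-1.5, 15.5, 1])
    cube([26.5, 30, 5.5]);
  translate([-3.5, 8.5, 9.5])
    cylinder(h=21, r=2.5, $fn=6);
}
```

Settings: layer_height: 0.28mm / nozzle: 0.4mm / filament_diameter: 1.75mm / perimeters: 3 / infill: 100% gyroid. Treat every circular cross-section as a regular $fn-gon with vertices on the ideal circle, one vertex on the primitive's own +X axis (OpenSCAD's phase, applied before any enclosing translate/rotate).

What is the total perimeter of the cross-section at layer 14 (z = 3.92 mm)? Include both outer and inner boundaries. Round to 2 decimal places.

182.64 mm

At z = 3.92 mm: the cube (footprint 19.5×11) is included at this height (perimeter 61.00 mm); the r=10 cylinder at (12, 4.5) gives a regular 6-gon of circumradius 10 (constant along its height) (perimeter = 2·6·10.000·sin(180°/6) = 60.00 mm); the cube at (-1.5, 15.5) (footprint 26.5×30) is included at this height (perimeter 113.00 mm); the cylinder at (-3.5, 8.5) is absent (z outside [9.5, 30.5]); Combining (union): the regions partially overlap (shared area 173.09 mm²), so the edge portions inside another operand are dropped and the merged outline is re-measured after clipping — boundary = 182.64 mm. Overall, the cross-section has 2 separate islands. Total boundary length (outer) = 182.64 mm.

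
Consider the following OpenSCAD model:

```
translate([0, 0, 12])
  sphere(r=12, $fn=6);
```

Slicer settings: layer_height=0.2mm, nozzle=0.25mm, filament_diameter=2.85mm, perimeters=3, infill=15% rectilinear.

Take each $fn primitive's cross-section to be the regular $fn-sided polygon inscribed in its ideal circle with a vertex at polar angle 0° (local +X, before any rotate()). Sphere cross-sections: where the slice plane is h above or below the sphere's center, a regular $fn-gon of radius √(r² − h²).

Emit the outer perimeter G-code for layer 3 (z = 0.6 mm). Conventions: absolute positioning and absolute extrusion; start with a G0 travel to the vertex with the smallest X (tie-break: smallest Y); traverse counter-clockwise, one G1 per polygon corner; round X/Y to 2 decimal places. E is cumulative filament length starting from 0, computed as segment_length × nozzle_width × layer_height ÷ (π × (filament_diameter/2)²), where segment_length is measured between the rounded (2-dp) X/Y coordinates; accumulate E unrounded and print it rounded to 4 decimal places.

G0 X-3.75 Y0.00 Z0.60
G1 X-1.87 Y-3.24 E0.0294
G1 X1.87 Y-3.24 E0.0587
G1 X3.75 Y0.00 E0.0880
G1 X1.87 Y3.24 E0.1174
G1 X-1.87 Y3.24 E0.1467
G1 X-3.75 Y0.00 E0.1761

At z = 0.6 mm: the sphere: section is a regular 6-gon, circumradius = √(r²−h²) = √(12²−11.4²) = 3.747. The outline is a single polygon with 6 vertices. Extrusion per mm of travel: 0.25 × 0.2 / (π × 1.425²) = 0.007838. Accumulating E over each segment gives final E = 0.1761.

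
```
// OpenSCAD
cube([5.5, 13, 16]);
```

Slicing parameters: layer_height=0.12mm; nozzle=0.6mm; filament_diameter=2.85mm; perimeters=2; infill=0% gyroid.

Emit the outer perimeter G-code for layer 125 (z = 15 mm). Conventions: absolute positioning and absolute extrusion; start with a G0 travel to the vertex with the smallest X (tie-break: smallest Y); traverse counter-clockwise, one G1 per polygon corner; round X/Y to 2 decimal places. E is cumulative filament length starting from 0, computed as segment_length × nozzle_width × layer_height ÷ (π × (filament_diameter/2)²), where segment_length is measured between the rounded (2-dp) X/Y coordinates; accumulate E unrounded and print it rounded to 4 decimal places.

G0 X0.00 Y0.00 Z15.00
G1 X5.50 Y0.00 E0.0621
G1 X5.50 Y13.00 E0.2088
G1 X0.00 Y13.00 E0.2709
G1 X0.00 Y0.00 E0.4176

At z = 15 mm: the cube is present — its section is the full 5.5×13 rectangle. The outline is a single polygon with 4 vertices. Extrusion per mm of travel: 0.6 × 0.12 / (π × 1.425²) = 0.011286. Accumulating E over each segment gives final E = 0.4176.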